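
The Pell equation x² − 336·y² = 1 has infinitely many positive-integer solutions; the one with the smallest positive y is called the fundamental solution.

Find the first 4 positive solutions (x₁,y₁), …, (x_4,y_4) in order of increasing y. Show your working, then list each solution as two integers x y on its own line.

[18; 3,36] for √336; ℓ=2 ⇒ convergent index 1
i=0: a=18 ⇒ p=18, q=1
i=1: a=3 ⇒ p=55, q=3
fundamental: x₁=55, y₁=3  (since 3025 − 336·9 = 1)
(x_2, y_2) = (55·55 + 336·3·3, 55·3 + 3·55) = (6049, 330)
(x_3, y_3) = (55·6049 + 336·3·330, 55·330 + 3·6049) = (665335, 36297)
(x_4, y_4) = (55·665335 + 336·3·36297, 55·36297 + 3·665335) = (73180801, 3992340)

55 3
6049 330
665335 36297
73180801 3992340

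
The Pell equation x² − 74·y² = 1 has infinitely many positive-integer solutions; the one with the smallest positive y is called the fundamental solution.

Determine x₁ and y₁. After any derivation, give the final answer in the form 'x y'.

√74 → a₀=8, period (1,1,1,1,16); ℓ=5 odd so k=9
step 0: (8, 1)  from 8·(1,0) + (0,1)
step 1: (9, 1)  from 1·(8,1) + (1,0)
…
step 8: (2228, 259)  from 1·(1471,171) + (757,88)
step 9: (3699, 430)  from 1·(2228,259) + (1471,171)
(x₁, y₁) = (3699, 430);  3699² − 74·430² = 1 ✓

3699 430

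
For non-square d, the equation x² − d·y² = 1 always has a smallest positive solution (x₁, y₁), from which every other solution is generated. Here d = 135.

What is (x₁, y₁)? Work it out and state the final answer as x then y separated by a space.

244 21

√135 = [11; 1,1,1,1,1,1,1,22, …], period ℓ=8 (even) → k=7
a_0=11:  p_0=11·1+0=11,  q_0=11·0+1=1
…
a_5=1:  p_5=1·58+35=93,  q_5=1·5+3=8
a_6=1:  p_6=1·93+58=151,  q_6=1·8+5=13
a_7=1:  p_7=1·151+93=244,  q_7=1·13+8=21
→ (244, 21).  Check: 244²=59536, 135·21²=59535, difference 1.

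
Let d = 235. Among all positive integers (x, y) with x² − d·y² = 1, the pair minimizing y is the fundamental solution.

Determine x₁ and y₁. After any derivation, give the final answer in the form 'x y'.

46 3

[15; 3,30] for √235; ℓ=2 ⇒ convergent index 1
i=0: a=15 ⇒ p=15, q=1
i=1: a=3 ⇒ p=46, q=3
fundamental: x₁=46, y₁=3  (since 2116 − 235·9 = 1)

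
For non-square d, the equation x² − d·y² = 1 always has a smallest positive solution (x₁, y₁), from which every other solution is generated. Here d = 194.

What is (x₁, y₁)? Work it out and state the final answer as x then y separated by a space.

√194 → a₀=13, period (1,12,1,26); ℓ=4 even so k=3
a_0=13:  p_0=13·1+0=13,  q_0=13·0+1=1
a_1=1:  p_1=1·13+1=14,  q_1=1·1+0=1
a_2=12:  p_2=12·14+13=181,  q_2=12·1+1=13
a_3=1:  p_3=1·181+14=195,  q_3=1·13+1=14
→ (195, 14).  Check: 195²=38025, 194·14²=38024, difference 1.

195 14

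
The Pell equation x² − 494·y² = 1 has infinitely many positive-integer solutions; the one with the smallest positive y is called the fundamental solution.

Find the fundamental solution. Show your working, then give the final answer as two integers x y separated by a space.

d=494: √d = [22; 4,2,2,1,2,1,2,2,4,44] (ℓ=10, even), read p_9/q_9
a_0=22:  p_0=22·1+0=22,  q_0=22·0+1=1
…
a_4=1:  p_4=1·489+200=689,  q_4=1·22+9=31
a_5=2:  p_5=2·689+489=1867,  q_5=2·31+22=84
a_6=1:  p_6=1·1867+689=2556,  q_6=1·84+31=115
a_7=2:  p_7=2·2556+1867=6979,  q_7=2·115+84=314
a_8=2:  p_8=2·6979+2556=16514,  q_8=2·314+115=743
a_9=4:  p_9=4·16514+6979=73035,  q_9=4·743+314=3286
(x₁, y₁) = (73035, 3286);  73035² − 494·3286² = 1 ✓

73035 3286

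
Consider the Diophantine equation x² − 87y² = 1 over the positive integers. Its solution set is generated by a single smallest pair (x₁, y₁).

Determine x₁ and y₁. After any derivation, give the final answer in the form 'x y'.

[9; 3,18] for √87; ℓ=2 ⇒ convergent index 1
i=0: a=9 ⇒ p=9, q=1
i=1: a=3 ⇒ p=28, q=3
→ (28, 3).  Check: 28²=784, 87·3²=783, difference 1.

28 3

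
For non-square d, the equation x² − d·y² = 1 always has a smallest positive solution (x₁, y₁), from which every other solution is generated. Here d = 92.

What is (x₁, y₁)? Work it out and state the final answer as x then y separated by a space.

1151 120

[9; 1,1,2,4,2,1,1,18] for √92; ℓ=8 ⇒ convergent index 7
step 0: (9, 1)  from 9·(1,0) + (0,1)
step 1: (10, 1)  from 1·(9,1) + (1,0)
step 2: (19, 2)  from 1·(10,1) + (9,1)
step 3: (48, 5)  from 2·(19,2) + (10,1)
…
step 5: (470, 49)  from 2·(211,22) + (48,5)
step 6: (681, 71)  from 1·(470,49) + (211,22)
step 7: (1151, 120)  from 1·(681,71) + (470,49)
fundamental: x₁=1151, y₁=120  (since 1324801 − 92·14400 = 1)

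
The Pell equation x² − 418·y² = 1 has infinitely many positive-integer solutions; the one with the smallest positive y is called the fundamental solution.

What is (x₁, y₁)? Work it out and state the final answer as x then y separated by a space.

√418 = [20; 2,4,20,4,2,40, …], period ℓ=6 (even) → k=5
step 0: (20, 1)  from 20·(1,0) + (0,1)
step 1: (41, 2)  from 2·(20,1) + (1,0)
step 2: (184, 9)  from 4·(41,2) + (20,1)
step 3: (3721, 182)  from 20·(184,9) + (41,2)
step 4: (15068, 737)  from 4·(3721,182) + (184,9)
step 5: (33857, 1656)  from 2·(15068,737) + (3721,182)
→ (33857, 1656).  Check: 33857²=1146296449, 418·1656²=1146296448, difference 1.

33857 1656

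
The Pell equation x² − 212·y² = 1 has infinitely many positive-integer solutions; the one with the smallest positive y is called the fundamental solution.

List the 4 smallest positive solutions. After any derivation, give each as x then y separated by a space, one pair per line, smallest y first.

√212 = [14; 1,1,3,1,1,…,1,1,28, …], period ℓ=14 (even) → k=13
i=0: a=14 ⇒ p=14, q=1
…
i=2: a=1 ⇒ p=29, q=2
i=3: a=3 ⇒ p=102, q=7
i=4: a=1 ⇒ p=131, q=9
…
i=6: a=1 ⇒ p=364, q=25
i=7: a=6 ⇒ p=2417, q=166
…
i=9: a=1 ⇒ p=5198, q=357
…
i=11: a=3 ⇒ p=29135, q=2001
i=12: a=1 ⇒ p=37114, q=2549
i=13: a=1 ⇒ p=66249, q=4550
(x₁, y₁) = (66249, 4550);  66249² − 212·4550² = 1 ✓
n=2: (66249,4550)∘(66249,4550) = (66249·66249+212·4550·4550, 66249·4550+4550·66249) = (8777860001,602865900)
n=3: (8777860001,602865900)∘(66249,4550) = (66249·8777860001+212·4550·602865900, 66249·602865900+4550·8777860001) = (1163048894346249,79878526013650)
n=4: (1163048894346249,79878526013650)∘(66249,4550) = (66249·1163048894346249+212·4550·79878526013650, 66249·79878526013650+4550·1163048894346249) = (154101652394311440001,10583744939153731800)

66249 4550
8777860001 602865900
1163048894346249 79878526013650
154101652394311440001 10583744939153731800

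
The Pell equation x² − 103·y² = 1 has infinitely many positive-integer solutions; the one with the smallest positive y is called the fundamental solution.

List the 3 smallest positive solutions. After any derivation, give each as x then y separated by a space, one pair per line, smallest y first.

[10; 6,1,2,1,1,9,1,1,2,1,6,20] for √103; ℓ=12 ⇒ convergent index 11
i=0: a=10 ⇒ p=10, q=1
…
i=2: a=1 ⇒ p=71, q=7
i=3: a=2 ⇒ p=203, q=20
…
i=5: a=1 ⇒ p=477, q=47
…
i=7: a=1 ⇒ p=5044, q=497
i=8: a=1 ⇒ p=9611, q=947
…
i=10: a=1 ⇒ p=33877, q=3338
i=11: a=6 ⇒ p=227528, q=22419
(x₁, y₁) = (227528, 22419);  227528² − 103·22419² = 1 ✓
(227528+22419√103)^2 = 103537981567 + 10201900464√103
(227528+22419√103)^3 = 47115579739725224 + 4642436017523565√103

227528 22419
103537981567 10201900464
47115579739725224 4642436017523565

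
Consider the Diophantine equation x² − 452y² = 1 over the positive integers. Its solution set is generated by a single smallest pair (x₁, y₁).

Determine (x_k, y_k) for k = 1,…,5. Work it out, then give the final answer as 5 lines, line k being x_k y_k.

1204353 56648
2900932297217 136448377488
6987493029899166849 328664025545553880
16830816386073401651890177 791655010315592455701792
40540488414026331506287881514113 1906864173276900777578095047272

√452 = [21; 3,1,5,3,10,3,5,1,3,42, …], period ℓ=10 (even) → k=9
a_0=21:  p_0=21·1+0=21,  q_0=21·0+1=1
a_1=3:  p_1=3·21+1=64,  q_1=3·1+0=3
a_2=1:  p_2=1·64+21=85,  q_2=1·3+1=4
…
a_4=3:  p_4=3·489+85=1552,  q_4=3·23+4=73
…
a_6=3:  p_6=3·16009+1552=49579,  q_6=3·753+73=2332
…
a_8=1:  p_8=1·263904+49579=313483,  q_8=1·12413+2332=14745
a_9=3:  p_9=3·313483+263904=1204353,  q_9=3·14745+12413=56648
fundamental: x₁=1204353, y₁=56648  (since 1450466148609 − 452·3208995904 = 1)
(1204353+56648√452)^2 = 2900932297217 + 136448377488√452
(1204353+56648√452)^3 = 6987493029899166849 + 328664025545553880√452
(1204353+56648√452)^4 = 16830816386073401651890177 + 791655010315592455701792√452
(1204353+56648√452)^5 = 40540488414026331506287881514113 + 1906864173276900777578095047272√452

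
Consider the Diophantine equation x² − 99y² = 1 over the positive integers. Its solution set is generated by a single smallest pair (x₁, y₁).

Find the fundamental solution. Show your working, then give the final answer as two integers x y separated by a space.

d=99: √d = [9; 1,18] (ℓ=2, even), read p_1/q_1
i=0: a=9 ⇒ p=9, q=1
i=1: a=1 ⇒ p=10, q=1
→ (10, 1).  Check: 10²=100, 99·1²=99, difference 1.

10 1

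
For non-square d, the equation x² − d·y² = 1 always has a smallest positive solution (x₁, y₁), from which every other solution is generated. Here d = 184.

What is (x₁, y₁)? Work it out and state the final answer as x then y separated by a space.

24335 1794

√184 = [13; 1,1,3,2,1,2,1,2,3,1,1,26, …], period ℓ=12 (even) → k=11
k=0  a_k=13  p_k/q_k = 13/1
k=1  a_k=1  p_k/q_k = 14/1
k=2  a_k=1  p_k/q_k = 27/2
k=3  a_k=3  p_k/q_k = 95/7
…
k=6  a_k=2  p_k/q_k = 841/62
…
k=8  a_k=2  p_k/q_k = 3147/232
k=9  a_k=3  p_k/q_k = 10594/781
k=10  a_k=1  p_k/q_k = 13741/1013
k=11  a_k=1  p_k/q_k = 24335/1794
(x₁, y₁) = (24335, 1794);  24335² − 184·1794² = 1 ✓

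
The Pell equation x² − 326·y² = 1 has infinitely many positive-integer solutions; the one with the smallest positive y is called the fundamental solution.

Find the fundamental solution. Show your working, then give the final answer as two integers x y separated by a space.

√326 → a₀=18, period (18,36); ℓ=2 even so k=1
step 0: (18, 1)  from 18·(1,0) + (0,1)
step 1: (325, 18)  from 18·(18,1) + (1,0)
fundamental: x₁=325, y₁=18  (since 105625 − 326·324 = 1)

325 18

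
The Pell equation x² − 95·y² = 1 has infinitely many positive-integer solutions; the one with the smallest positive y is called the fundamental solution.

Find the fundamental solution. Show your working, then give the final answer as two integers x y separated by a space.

d=95: √d = [9; 1,2,1,18] (ℓ=4, even), read p_3/q_3
a_0=9:  p_0=9·1+0=9,  q_0=9·0+1=1
a_1=1:  p_1=1·9+1=10,  q_1=1·1+0=1
a_2=2:  p_2=2·10+9=29,  q_2=2·1+1=3
a_3=1:  p_3=1·29+10=39,  q_3=1·3+1=4
→ (39, 4).  Check: 39²=1521, 95·4²=1520, difference 1.

39 4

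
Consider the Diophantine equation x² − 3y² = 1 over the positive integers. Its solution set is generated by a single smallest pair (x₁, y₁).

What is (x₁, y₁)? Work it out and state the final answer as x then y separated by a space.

√3 → a₀=1, period (1,2); ℓ=2 even so k=1
i=0: a=1 ⇒ p=1, q=1
i=1: a=1 ⇒ p=2, q=1
(x₁, y₁) = (2, 1);  2² − 3·1² = 1 ✓

2 1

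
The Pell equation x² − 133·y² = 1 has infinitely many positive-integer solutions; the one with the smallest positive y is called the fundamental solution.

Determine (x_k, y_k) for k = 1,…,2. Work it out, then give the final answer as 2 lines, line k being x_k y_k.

√133 = [11; 1,1,7,5,1,…,1,1,22, …], period ℓ=16 (even) → k=15
a_0=11:  p_0=11·1+0=11,  q_0=11·0+1=1
…
a_2=1:  p_2=1·12+11=23,  q_2=1·1+1=2
…
a_4=5:  p_4=5·173+23=888,  q_4=5·15+2=77
…
a_6=1:  p_6=1·1061+888=1949,  q_6=1·92+77=169
…
a_8=2:  p_8=2·3010+1949=7969,  q_8=2·261+169=691
…
a_10=1:  p_10=1·10979+7969=18948,  q_10=1·952+691=1643
a_11=1:  p_11=1·18948+10979=29927,  q_11=1·1643+952=2595
…
a_13=7:  p_13=7·168583+29927=1210008,  q_13=7·14618+2595=104921
a_14=1:  p_14=1·1210008+168583=1378591,  q_14=1·104921+14618=119539
a_15=1:  p_15=1·1378591+1210008=2588599,  q_15=1·119539+104921=224460
fundamental: x₁=2588599, y₁=224460  (since 6700844782801 − 133·50382291600 = 1)
(x_2, y_2) = (2588599·2588599 + 133·224460·224460, 2588599·224460 + 224460·2588599) = (13401689565601, 1162073863080)

2588599 224460
13401689565601 1162073863080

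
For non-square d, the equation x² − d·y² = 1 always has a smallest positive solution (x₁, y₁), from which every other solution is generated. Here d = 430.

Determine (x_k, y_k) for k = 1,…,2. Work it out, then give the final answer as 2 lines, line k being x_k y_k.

2862251 138030
16384961574001 790153011060

d=430: √d = [20; 1,2,1,3,1,…,2,1,40] (ℓ=14, even), read p_13/q_13
i=0: a=20 ⇒ p=20, q=1
…
i=2: a=2 ⇒ p=62, q=3
i=3: a=1 ⇒ p=83, q=4
…
i=6: a=6 ⇒ p=2675, q=129
i=7: a=8 ⇒ p=21794, q=1051
i=8: a=6 ⇒ p=133439, q=6435
i=9: a=1 ⇒ p=155233, q=7486
…
i=12: a=2 ⇒ p=2107880, q=101651
i=13: a=1 ⇒ p=2862251, q=138030
→ (2862251, 138030).  Check: 2862251²=8192480787001, 430·138030²=8192480787000, difference 1.
n=2: (2862251,138030)∘(2862251,138030) = (2862251·2862251+430·138030·138030, 2862251·138030+138030·2862251) = (16384961574001,790153011060)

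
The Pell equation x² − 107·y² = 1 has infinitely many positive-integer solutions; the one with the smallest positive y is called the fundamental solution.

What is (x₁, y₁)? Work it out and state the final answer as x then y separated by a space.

962 93

d=107: √d = [10; 2,1,9,1,2,20] (ℓ=6, even), read p_5/q_5
a_0=10:  p_0=10·1+0=10,  q_0=10·0+1=1
…
a_2=1:  p_2=1·21+10=31,  q_2=1·2+1=3
a_3=9:  p_3=9·31+21=300,  q_3=9·3+2=29
a_4=1:  p_4=1·300+31=331,  q_4=1·29+3=32
a_5=2:  p_5=2·331+300=962,  q_5=2·32+29=93
fundamental: x₁=962, y₁=93  (since 925444 − 107·8649 = 1)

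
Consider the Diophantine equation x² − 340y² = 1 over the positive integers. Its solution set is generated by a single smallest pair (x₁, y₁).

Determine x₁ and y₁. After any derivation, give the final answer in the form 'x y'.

285769 15498

√340 = [18; 2,3,1,1,1,…,3,2,36, …], period ℓ=14 (even) → k=13
a_0=18:  p_0=18·1+0=18,  q_0=18·0+1=1
…
a_6=1:  p_6=1·461+295=756,  q_6=1·25+16=41
a_7=8:  p_7=8·756+461=6509,  q_7=8·41+25=353
…
a_12=3:  p_12=3·34813+21039=125478,  q_12=3·1888+1141=6805
a_13=2:  p_13=2·125478+34813=285769,  q_13=2·6805+1888=15498
fundamental: x₁=285769, y₁=15498  (since 81663921361 − 340·240188004 = 1)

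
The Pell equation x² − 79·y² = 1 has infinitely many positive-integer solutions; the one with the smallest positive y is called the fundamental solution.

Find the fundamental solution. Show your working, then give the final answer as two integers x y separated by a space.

d=79: √d = [8; 1,7,1,16] (ℓ=4, even), read p_3/q_3
a_0=8:  p_0=8·1+0=8,  q_0=8·0+1=1
a_1=1:  p_1=1·8+1=9,  q_1=1·1+0=1
a_2=7:  p_2=7·9+8=71,  q_2=7·1+1=8
a_3=1:  p_3=1·71+9=80,  q_3=1·8+1=9
(x₁, y₁) = (80, 9);  80² − 79·9² = 1 ✓

80 9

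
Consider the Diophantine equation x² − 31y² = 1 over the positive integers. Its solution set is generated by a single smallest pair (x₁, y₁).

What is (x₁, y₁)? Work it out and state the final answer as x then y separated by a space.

1520 273

√31 → a₀=5, period (1,1,3,5,3,1,1,10); ℓ=8 even so k=7
k=0  a_k=5  p_k/q_k = 5/1
k=1  a_k=1  p_k/q_k = 6/1
…
k=6  a_k=1  p_k/q_k = 863/155
k=7  a_k=1  p_k/q_k = 1520/273
→ (1520, 273).  Check: 1520²=2310400, 31·273²=2310399, difference 1.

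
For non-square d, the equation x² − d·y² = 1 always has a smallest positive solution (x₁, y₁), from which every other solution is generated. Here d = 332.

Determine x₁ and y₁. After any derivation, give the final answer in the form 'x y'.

13447 738

[18; 4,1,1,8,1,1,4,36] for √332; ℓ=8 ⇒ convergent index 7
a_0=18:  p_0=18·1+0=18,  q_0=18·0+1=1
a_1=4:  p_1=4·18+1=73,  q_1=4·1+0=4
a_2=1:  p_2=1·73+18=91,  q_2=1·4+1=5
a_3=1:  p_3=1·91+73=164,  q_3=1·5+4=9
a_4=8:  p_4=8·164+91=1403,  q_4=8·9+5=77
a_5=1:  p_5=1·1403+164=1567,  q_5=1·77+9=86
a_6=1:  p_6=1·1567+1403=2970,  q_6=1·86+77=163
a_7=4:  p_7=4·2970+1567=13447,  q_7=4·163+86=738
→ (13447, 738).  Check: 13447²=180821809, 332·738²=180821808, difference 1.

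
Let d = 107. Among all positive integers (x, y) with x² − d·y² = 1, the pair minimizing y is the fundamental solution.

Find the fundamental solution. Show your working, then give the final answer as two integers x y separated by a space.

d=107: √d = [10; 2,1,9,1,2,20] (ℓ=6, even), read p_5/q_5
k=0  a_k=10  p_k/q_k = 10/1
…
k=2  a_k=1  p_k/q_k = 31/3
…
k=4  a_k=1  p_k/q_k = 331/32
k=5  a_k=2  p_k/q_k = 962/93
(x₁, y₁) = (962, 93);  962² − 107·93² = 1 ✓

962 93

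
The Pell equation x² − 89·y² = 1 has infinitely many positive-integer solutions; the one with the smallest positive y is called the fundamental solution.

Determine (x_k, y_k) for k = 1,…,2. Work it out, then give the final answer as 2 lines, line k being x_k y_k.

500001 53000
500002000001 53000106000

d=89: √d = [9; 2,3,3,2,18] (ℓ=5, odd), read p_9/q_9
step 0: (9, 1)  from 9·(1,0) + (0,1)
step 1: (19, 2)  from 2·(9,1) + (1,0)
step 2: (66, 7)  from 3·(19,2) + (9,1)
step 3: (217, 23)  from 3·(66,7) + (19,2)
step 4: (500, 53)  from 2·(217,23) + (66,7)
step 5: (9217, 977)  from 18·(500,53) + (217,23)
…
step 7: (66019, 6998)  from 3·(18934,2007) + (9217,977)
step 8: (216991, 23001)  from 3·(66019,6998) + (18934,2007)
step 9: (500001, 53000)  from 2·(216991,23001) + (66019,6998)
(x₁, y₁) = (500001, 53000);  500001² − 89·53000² = 1 ✓
n=2: (500001,53000)∘(500001,53000) = (500001·500001+89·53000·53000, 500001·53000+53000·500001) = (500002000001,53000106000)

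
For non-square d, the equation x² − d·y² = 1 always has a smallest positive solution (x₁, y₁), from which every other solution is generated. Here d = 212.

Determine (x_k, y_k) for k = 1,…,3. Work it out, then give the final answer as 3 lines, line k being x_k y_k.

66249 4550
8777860001 602865900
1163048894346249 79878526013650

d=212: √d = [14; 1,1,3,1,1,…,1,1,28] (ℓ=14, even), read p_13/q_13
k=0  a_k=14  p_k/q_k = 14/1
k=1  a_k=1  p_k/q_k = 15/1
…
k=5  a_k=1  p_k/q_k = 233/16
k=6  a_k=1  p_k/q_k = 364/25
…
k=12  a_k=1  p_k/q_k = 37114/2549
k=13  a_k=1  p_k/q_k = 66249/4550
fundamental: x₁=66249, y₁=4550  (since 4388930001 − 212·20702500 = 1)
n=2: (66249,4550)∘(66249,4550) = (66249·66249+212·4550·4550, 66249·4550+4550·66249) = (8777860001,602865900)
n=3: (8777860001,602865900)∘(66249,4550) = (66249·8777860001+212·4550·602865900, 66249·602865900+4550·8777860001) = (1163048894346249,79878526013650)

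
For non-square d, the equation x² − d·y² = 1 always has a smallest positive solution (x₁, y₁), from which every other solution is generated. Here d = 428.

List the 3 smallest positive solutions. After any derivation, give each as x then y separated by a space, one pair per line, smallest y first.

[20; 1,2,4,1,5,10,5,1,4,2,1,40] for √428; ℓ=12 ⇒ convergent index 11
k=0  a_k=20  p_k/q_k = 20/1
k=1  a_k=1  p_k/q_k = 21/1
k=2  a_k=2  p_k/q_k = 62/3
…
k=6  a_k=10  p_k/q_k = 19571/946
…
k=8  a_k=1  p_k/q_k = 119350/5769
k=9  a_k=4  p_k/q_k = 577179/27899
k=10  a_k=2  p_k/q_k = 1273708/61567
k=11  a_k=1  p_k/q_k = 1850887/89466
→ (1850887, 89466).  Check: 1850887²=3425782686769, 428·89466²=3425782686768, difference 1.
(x_2, y_2) = (1850887·1850887 + 428·89466·89466, 1850887·89466 + 89466·1850887) = (6851565373537, 331182912684)
(x_3, y_3) = (1850887·6851565373537 + 428·89466·331182912684, 1850887·331182912684 + 89466·6851565373537) = (25362946559057703751, 1225964295417811950)

1850887 89466
6851565373537 331182912684
25362946559057703751 1225964295417811950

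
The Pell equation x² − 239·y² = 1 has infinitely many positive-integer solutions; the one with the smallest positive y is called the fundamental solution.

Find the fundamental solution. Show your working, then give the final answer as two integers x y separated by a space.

6195120 400729

d=239: √d = [15; 2,5,1,2,4,15,4,2,1,5,2,30] (ℓ=12, even), read p_11/q_11
i=0: a=15 ⇒ p=15, q=1
i=1: a=2 ⇒ p=31, q=2
i=2: a=5 ⇒ p=170, q=11
i=3: a=1 ⇒ p=201, q=13
…
i=5: a=4 ⇒ p=2489, q=161
i=6: a=15 ⇒ p=37907, q=2452
…
i=8: a=2 ⇒ p=346141, q=22390
i=9: a=1 ⇒ p=500258, q=32359
i=10: a=5 ⇒ p=2847431, q=184185
i=11: a=2 ⇒ p=6195120, q=400729
fundamental: x₁=6195120, y₁=400729  (since 38379511814400 − 239·160583731441 = 1)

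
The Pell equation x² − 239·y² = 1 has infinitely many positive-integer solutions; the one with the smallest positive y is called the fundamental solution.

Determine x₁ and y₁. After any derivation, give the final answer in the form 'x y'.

√239 → a₀=15, period (2,5,1,2,4,15,4,2,1,5,2,30); ℓ=12 even so k=11
i=0: a=15 ⇒ p=15, q=1
i=1: a=2 ⇒ p=31, q=2
i=2: a=5 ⇒ p=170, q=11
i=3: a=1 ⇒ p=201, q=13
i=4: a=2 ⇒ p=572, q=37
…
i=8: a=2 ⇒ p=346141, q=22390
i=9: a=1 ⇒ p=500258, q=32359
i=10: a=5 ⇒ p=2847431, q=184185
i=11: a=2 ⇒ p=6195120, q=400729
fundamental: x₁=6195120, y₁=400729  (since 38379511814400 − 239·160583731441 = 1)

6195120 400729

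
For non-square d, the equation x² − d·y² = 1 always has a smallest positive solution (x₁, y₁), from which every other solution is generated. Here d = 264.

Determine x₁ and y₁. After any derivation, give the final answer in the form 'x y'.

√264 = [16; 4,32, …], period ℓ=2 (even) → k=1
k=0  a_k=16  p_k/q_k = 16/1
k=1  a_k=4  p_k/q_k = 65/4
fundamental: x₁=65, y₁=4  (since 4225 − 264·16 = 1)

65 4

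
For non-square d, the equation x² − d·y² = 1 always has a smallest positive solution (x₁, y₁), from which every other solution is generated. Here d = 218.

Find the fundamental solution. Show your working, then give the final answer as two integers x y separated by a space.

126003 8534

[14; 1,3,3,1,28] for √218; ℓ=5 ⇒ convergent index 9
a_0=14:  p_0=14·1+0=14,  q_0=14·0+1=1
a_1=1:  p_1=1·14+1=15,  q_1=1·1+0=1
a_2=3:  p_2=3·15+14=59,  q_2=3·1+1=4
…
a_4=1:  p_4=1·192+59=251,  q_4=1·13+4=17
a_5=28:  p_5=28·251+192=7220,  q_5=28·17+13=489
…
a_8=3:  p_8=3·29633+7471=96370,  q_8=3·2007+506=6527
a_9=1:  p_9=1·96370+29633=126003,  q_9=1·6527+2007=8534
→ (126003, 8534).  Check: 126003²=15876756009, 218·8534²=15876756008, difference 1.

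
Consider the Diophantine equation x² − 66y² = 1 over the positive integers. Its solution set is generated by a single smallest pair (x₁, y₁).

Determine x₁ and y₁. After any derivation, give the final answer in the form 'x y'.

65 8

d=66: √d = [8; 8,16] (ℓ=2, even), read p_1/q_1
a_0=8:  p_0=8·1+0=8,  q_0=8·0+1=1
a_1=8:  p_1=8·8+1=65,  q_1=8·1+0=8
→ (65, 8).  Check: 65²=4225, 66·8²=4224, difference 1.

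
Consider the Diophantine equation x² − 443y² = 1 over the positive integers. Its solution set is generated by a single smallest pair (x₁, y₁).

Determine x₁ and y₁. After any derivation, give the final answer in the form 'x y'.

442 21

d=443: √d = [21; 21,42] (ℓ=2, even), read p_1/q_1
a_0=21:  p_0=21·1+0=21,  q_0=21·0+1=1
a_1=21:  p_1=21·21+1=442,  q_1=21·1+0=21
(x₁, y₁) = (442, 21);  442² − 443·21² = 1 ✓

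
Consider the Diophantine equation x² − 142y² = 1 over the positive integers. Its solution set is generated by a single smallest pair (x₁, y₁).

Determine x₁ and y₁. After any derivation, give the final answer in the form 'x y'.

d=142: √d = [11; 1,10,1,22] (ℓ=4, even), read p_3/q_3
a_0=11:  p_0=11·1+0=11,  q_0=11·0+1=1
…
a_2=10:  p_2=10·12+11=131,  q_2=10·1+1=11
a_3=1:  p_3=1·131+12=143,  q_3=1·11+1=12
(x₁, y₁) = (143, 12);  143² − 142·12² = 1 ✓

143 12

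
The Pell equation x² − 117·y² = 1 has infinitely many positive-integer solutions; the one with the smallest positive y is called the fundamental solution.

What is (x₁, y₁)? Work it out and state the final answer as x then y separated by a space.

d=117: √d = [10; 1,4,2,4,1,20] (ℓ=6, even), read p_5/q_5
a_0=10:  p_0=10·1+0=10,  q_0=10·0+1=1
…
a_2=4:  p_2=4·11+10=54,  q_2=4·1+1=5
…
a_4=4:  p_4=4·119+54=530,  q_4=4·11+5=49
a_5=1:  p_5=1·530+119=649,  q_5=1·49+11=60
(x₁, y₁) = (649, 60);  649² − 117·60² = 1 ✓

649 60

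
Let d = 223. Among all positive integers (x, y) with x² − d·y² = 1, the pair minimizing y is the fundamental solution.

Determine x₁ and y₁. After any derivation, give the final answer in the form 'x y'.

√223 → a₀=14, period (1,13,1,28); ℓ=4 even so k=3
a_0=14:  p_0=14·1+0=14,  q_0=14·0+1=1
…
a_2=13:  p_2=13·15+14=209,  q_2=13·1+1=14
a_3=1:  p_3=1·209+15=224,  q_3=1·14+1=15
→ (224, 15).  Check: 224²=50176, 223·15²=50175, difference 1.

224 15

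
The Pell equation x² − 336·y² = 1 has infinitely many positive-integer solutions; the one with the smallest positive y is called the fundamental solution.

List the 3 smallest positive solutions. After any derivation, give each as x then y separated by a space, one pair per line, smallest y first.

[18; 3,36] for √336; ℓ=2 ⇒ convergent index 1
step 0: (18, 1)  from 18·(1,0) + (0,1)
step 1: (55, 3)  from 3·(18,1) + (1,0)
(x₁, y₁) = (55, 3);  55² − 336·3² = 1 ✓
k=2:  x_2 = 55·55+336·3·3 = 6049,  y_2 = 55·3+3·55 = 330
k=3:  x_3 = 55·6049+336·3·330 = 665335,  y_3 = 55·330+3·6049 = 36297

55 3
6049 330
665335 36297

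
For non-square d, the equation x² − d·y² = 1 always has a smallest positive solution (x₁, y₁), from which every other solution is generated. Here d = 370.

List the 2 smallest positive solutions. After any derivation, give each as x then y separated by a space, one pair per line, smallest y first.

[19; 4,4,38] for √370; ℓ=3 ⇒ convergent index 5
i=0: a=19 ⇒ p=19, q=1
i=1: a=4 ⇒ p=77, q=4
…
i=4: a=4 ⇒ p=50339, q=2617
i=5: a=4 ⇒ p=213859, q=11118
→ (213859, 11118).  Check: 213859²=45735671881, 370·11118²=45735671880, difference 1.
(x_2, y_2) = (213859·213859 + 370·11118·11118, 213859·11118 + 11118·213859) = (91471343761, 4755368724)

213859 11118
91471343761 4755368724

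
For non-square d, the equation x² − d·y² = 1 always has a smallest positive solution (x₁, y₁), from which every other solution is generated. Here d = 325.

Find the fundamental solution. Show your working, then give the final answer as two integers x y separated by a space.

√325 = [18; 36, …], period ℓ=1 (odd) → k=1
step 0: (18, 1)  from 18·(1,0) + (0,1)
step 1: (649, 36)  from 36·(18,1) + (1,0)
fundamental: x₁=649, y₁=36  (since 421201 − 325·1296 = 1)

649 36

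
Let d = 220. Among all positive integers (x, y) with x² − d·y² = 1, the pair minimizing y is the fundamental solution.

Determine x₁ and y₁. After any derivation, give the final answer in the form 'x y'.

[14; 1,4,1,28] for √220; ℓ=4 ⇒ convergent index 3
step 0: (14, 1)  from 14·(1,0) + (0,1)
step 1: (15, 1)  from 1·(14,1) + (1,0)
step 2: (74, 5)  from 4·(15,1) + (14,1)
step 3: (89, 6)  from 1·(74,5) + (15,1)
→ (89, 6).  Check: 89²=7921, 220·6²=7920, difference 1.

89 6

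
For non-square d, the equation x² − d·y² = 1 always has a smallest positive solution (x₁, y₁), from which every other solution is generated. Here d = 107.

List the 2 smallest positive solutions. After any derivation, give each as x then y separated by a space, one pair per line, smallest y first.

[10; 2,1,9,1,2,20] for √107; ℓ=6 ⇒ convergent index 5
i=0: a=10 ⇒ p=10, q=1
…
i=3: a=9 ⇒ p=300, q=29
i=4: a=1 ⇒ p=331, q=32
i=5: a=2 ⇒ p=962, q=93
fundamental: x₁=962, y₁=93  (since 925444 − 107·8649 = 1)
k=2:  x_2 = 962·962+107·93·93 = 1850887,  y_2 = 962·93+93·962 = 178932

962 93
1850887 178932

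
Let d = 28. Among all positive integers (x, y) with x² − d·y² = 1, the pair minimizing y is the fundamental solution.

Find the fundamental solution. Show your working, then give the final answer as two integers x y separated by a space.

127 24

√28 → a₀=5, period (3,2,3,10); ℓ=4 even so k=3
k=0  a_k=5  p_k/q_k = 5/1
k=1  a_k=3  p_k/q_k = 16/3
k=2  a_k=2  p_k/q_k = 37/7
k=3  a_k=3  p_k/q_k = 127/24
fundamental: x₁=127, y₁=24  (since 16129 − 28·576 = 1)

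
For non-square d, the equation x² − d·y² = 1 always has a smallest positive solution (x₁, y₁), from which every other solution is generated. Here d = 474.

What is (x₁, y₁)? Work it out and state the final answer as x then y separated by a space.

193549 8890

d=474: √d = [21; 1,3,2,1,1,…,3,1,42] (ℓ=14, even), read p_13/q_13
i=0: a=21 ⇒ p=21, q=1
i=1: a=1 ⇒ p=22, q=1
i=2: a=3 ⇒ p=87, q=4
…
i=5: a=1 ⇒ p=479, q=22
i=6: a=1 ⇒ p=762, q=35
i=7: a=6 ⇒ p=5051, q=232
i=8: a=1 ⇒ p=5813, q=267
i=9: a=1 ⇒ p=10864, q=499
i=10: a=1 ⇒ p=16677, q=766
i=11: a=2 ⇒ p=44218, q=2031
i=12: a=3 ⇒ p=149331, q=6859
i=13: a=1 ⇒ p=193549, q=8890
→ (193549, 8890).  Check: 193549²=37461215401, 474·8890²=37461215400, difference 1.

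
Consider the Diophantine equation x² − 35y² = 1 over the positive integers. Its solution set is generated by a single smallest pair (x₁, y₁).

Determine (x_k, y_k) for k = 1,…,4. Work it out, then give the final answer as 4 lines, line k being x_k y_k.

6 1
71 12
846 143
10081 1704

[5; 1,10] for √35; ℓ=2 ⇒ convergent index 1
step 0: (5, 1)  from 5·(1,0) + (0,1)
step 1: (6, 1)  from 1·(5,1) + (1,0)
→ (6, 1).  Check: 6²=36, 35·1²=35, difference 1.
n=2: (6,1)∘(6,1) = (6·6+35·1·1, 6·1+1·6) = (71,12)
n=3: (71,12)∘(6,1) = (6·71+35·1·12, 6·12+1·71) = (846,143)
n=4: (846,143)∘(6,1) = (6·846+35·1·143, 6·143+1·846) = (10081,1704)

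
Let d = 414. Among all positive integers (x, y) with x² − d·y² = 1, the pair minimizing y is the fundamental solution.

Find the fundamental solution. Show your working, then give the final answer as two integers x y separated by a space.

24335 1196

d=414: √d = [20; 2,1,7,2,7,1,2,40] (ℓ=8, even), read p_7/q_7
step 0: (20, 1)  from 20·(1,0) + (0,1)
…
step 6: (8444, 415)  from 1·(7447,366) + (997,49)
step 7: (24335, 1196)  from 2·(8444,415) + (7447,366)
fundamental: x₁=24335, y₁=1196  (since 592192225 − 414·1430416 = 1)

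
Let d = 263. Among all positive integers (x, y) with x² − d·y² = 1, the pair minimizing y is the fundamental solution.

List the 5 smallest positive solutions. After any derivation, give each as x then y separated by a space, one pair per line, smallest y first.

d=263: √d = [16; 4,1,1,1,1,15,1,1,1,1,4,32] (ℓ=12, even), read p_11/q_11
i=0: a=16 ⇒ p=16, q=1
i=1: a=4 ⇒ p=65, q=4
…
i=3: a=1 ⇒ p=146, q=9
i=4: a=1 ⇒ p=227, q=14
i=5: a=1 ⇒ p=373, q=23
…
i=7: a=1 ⇒ p=6195, q=382
i=8: a=1 ⇒ p=12017, q=741
i=9: a=1 ⇒ p=18212, q=1123
i=10: a=1 ⇒ p=30229, q=1864
i=11: a=4 ⇒ p=139128, q=8579
→ (139128, 8579).  Check: 139128²=19356600384, 263·8579²=19356600383, difference 1.
k=2:  x_2 = 139128·139128+263·8579·8579 = 38713200767,  y_2 = 139128·8579+8579·139128 = 2387158224
k=3:  x_3 = 139128·38713200767+263·8579·2387158224 = 10772180392483224,  y_3 = 139128·2387158224+8579·38713200767 = 664241098768765
k=4:  x_4 = 139128·10772180392483224+263·8579·664241098768765 = 2997423827252098776577,  y_4 = 139128·664241098768765+8579·10772180392483224 = 184829071176614315616
k=5:  x_5 = 139128·2997423827252098776577+263·8579·184829071176614315616 = 834051164465087816782726488,  y_5 = 139128·184829071176614315616+8579·2997423827252098776577 = 51429798028655751907276931

139128 8579
38713200767 2387158224
10772180392483224 664241098768765
2997423827252098776577 184829071176614315616
834051164465087816782726488 51429798028655751907276931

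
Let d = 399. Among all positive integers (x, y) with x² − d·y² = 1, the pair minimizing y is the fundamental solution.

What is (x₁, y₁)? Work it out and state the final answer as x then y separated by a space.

d=399: √d = [19; 1,38] (ℓ=2, even), read p_1/q_1
a_0=19:  p_0=19·1+0=19,  q_0=19·0+1=1
a_1=1:  p_1=1·19+1=20,  q_1=1·1+0=1
fundamental: x₁=20, y₁=1  (since 400 − 399·1 = 1)

20 1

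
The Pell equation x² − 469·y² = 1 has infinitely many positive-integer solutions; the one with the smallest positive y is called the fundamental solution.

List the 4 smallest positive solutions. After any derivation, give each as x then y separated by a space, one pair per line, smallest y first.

√469 = [21; 1,1,1,10,6,10,1,1,1,42, …], period ℓ=10 (even) → k=9
k=0  a_k=21  p_k/q_k = 21/1
k=1  a_k=1  p_k/q_k = 22/1
k=2  a_k=1  p_k/q_k = 43/2
k=3  a_k=1  p_k/q_k = 65/3
k=4  a_k=10  p_k/q_k = 693/32
k=5  a_k=6  p_k/q_k = 4223/195
k=6  a_k=10  p_k/q_k = 42923/1982
k=7  a_k=1  p_k/q_k = 47146/2177
k=8  a_k=1  p_k/q_k = 90069/4159
k=9  a_k=1  p_k/q_k = 137215/6336
(x₁, y₁) = (137215, 6336);  137215² − 469·6336² = 1 ✓
k=2:  x_2 = 137215·137215+469·6336·6336 = 37655912449,  y_2 = 137215·6336+6336·137215 = 1738788480
k=3:  x_3 = 137215·37655912449+469·6336·1738788480 = 10333912053241855,  y_3 = 137215·1738788480+6336·37655912449 = 477175722560064
k=4:  x_4 = 137215·10333912053241855+469·6336·477175722560064 = 2835935484733506355201,  y_4 = 137215·477175722560064+6336·10333912053241855 = 130951333540419575040

137215 6336
37655912449 1738788480
10333912053241855 477175722560064
2835935484733506355201 130951333540419575040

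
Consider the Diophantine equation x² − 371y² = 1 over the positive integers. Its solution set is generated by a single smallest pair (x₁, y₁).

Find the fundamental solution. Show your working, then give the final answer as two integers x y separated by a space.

√371 = [19; 3,1,4,1,3,38, …], period ℓ=6 (even) → k=5
step 0: (19, 1)  from 19·(1,0) + (0,1)
…
step 2: (77, 4)  from 1·(58,3) + (19,1)
step 3: (366, 19)  from 4·(77,4) + (58,3)
step 4: (443, 23)  from 1·(366,19) + (77,4)
step 5: (1695, 88)  from 3·(443,23) + (366,19)
→ (1695, 88).  Check: 1695²=2873025, 371·88²=2873024, difference 1.

1695 88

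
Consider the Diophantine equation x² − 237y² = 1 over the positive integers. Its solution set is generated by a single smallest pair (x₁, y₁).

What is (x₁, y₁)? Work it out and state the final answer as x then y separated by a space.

228151 14820

d=237: √d = [15; 2,1,1,7,10,7,1,1,2,30] (ℓ=10, even), read p_9/q_9
step 0: (15, 1)  from 15·(1,0) + (0,1)
…
step 8: (90075, 5851)  from 1·(48001,3118) + (42074,2733)
step 9: (228151, 14820)  from 2·(90075,5851) + (48001,3118)
(x₁, y₁) = (228151, 14820);  228151² − 237·14820² = 1 ✓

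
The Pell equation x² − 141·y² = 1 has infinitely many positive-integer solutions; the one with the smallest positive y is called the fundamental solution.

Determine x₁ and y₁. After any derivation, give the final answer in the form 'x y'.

d=141: √d = [11; 1,6,1,22] (ℓ=4, even), read p_3/q_3
k=0  a_k=11  p_k/q_k = 11/1
k=1  a_k=1  p_k/q_k = 12/1
k=2  a_k=6  p_k/q_k = 83/7
k=3  a_k=1  p_k/q_k = 95/8
(x₁, y₁) = (95, 8);  95² − 141·8² = 1 ✓

95 8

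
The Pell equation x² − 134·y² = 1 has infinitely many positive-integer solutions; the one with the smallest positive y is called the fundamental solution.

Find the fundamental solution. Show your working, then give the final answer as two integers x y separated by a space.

145925 12606

[11; 1,1,2,1,3,…,1,1,22] for √134; ℓ=14 ⇒ convergent index 13
a_0=11:  p_0=11·1+0=11,  q_0=11·0+1=1
a_1=1:  p_1=1·11+1=12,  q_1=1·1+0=1
…
a_3=2:  p_3=2·23+12=58,  q_3=2·2+1=5
a_4=1:  p_4=1·58+23=81,  q_4=1·5+2=7
a_5=3:  p_5=3·81+58=301,  q_5=3·7+5=26
a_6=1:  p_6=1·301+81=382,  q_6=1·26+7=33
a_7=10:  p_7=10·382+301=4121,  q_7=10·33+26=356
a_8=1:  p_8=1·4121+382=4503,  q_8=1·356+33=389
a_9=3:  p_9=3·4503+4121=17630,  q_9=3·389+356=1523
a_10=1:  p_10=1·17630+4503=22133,  q_10=1·1523+389=1912
a_11=2:  p_11=2·22133+17630=61896,  q_11=2·1912+1523=5347
a_12=1:  p_12=1·61896+22133=84029,  q_12=1·5347+1912=7259
a_13=1:  p_13=1·84029+61896=145925,  q_13=1·7259+5347=12606
fundamental: x₁=145925, y₁=12606  (since 21294105625 − 134·158911236 = 1)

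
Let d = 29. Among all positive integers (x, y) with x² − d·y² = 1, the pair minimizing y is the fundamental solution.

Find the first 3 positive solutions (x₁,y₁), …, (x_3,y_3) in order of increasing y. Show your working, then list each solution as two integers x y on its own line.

d=29: √d = [5; 2,1,1,2,10] (ℓ=5, odd), read p_9/q_9
k=0  a_k=5  p_k/q_k = 5/1
k=1  a_k=2  p_k/q_k = 11/2
k=2  a_k=1  p_k/q_k = 16/3
k=3  a_k=1  p_k/q_k = 27/5
k=4  a_k=2  p_k/q_k = 70/13
k=5  a_k=10  p_k/q_k = 727/135
k=6  a_k=2  p_k/q_k = 1524/283
k=7  a_k=1  p_k/q_k = 2251/418
k=8  a_k=1  p_k/q_k = 3775/701
k=9  a_k=2  p_k/q_k = 9801/1820
fundamental: x₁=9801, y₁=1820  (since 96059601 − 29·3312400 = 1)
k=2:  x_2 = 9801·9801+29·1820·1820 = 192119201,  y_2 = 9801·1820+1820·9801 = 35675640
k=3:  x_3 = 9801·192119201+29·1820·35675640 = 3765920568201,  y_3 = 9801·35675640+1820·192119201 = 699313893460

9801 1820
192119201 35675640
3765920568201 699313893460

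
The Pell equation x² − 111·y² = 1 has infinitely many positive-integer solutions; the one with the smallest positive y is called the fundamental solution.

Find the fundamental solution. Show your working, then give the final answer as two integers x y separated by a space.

[10; 1,1,6,1,1,20] for √111; ℓ=6 ⇒ convergent index 5
step 0: (10, 1)  from 10·(1,0) + (0,1)
…
step 2: (21, 2)  from 1·(11,1) + (10,1)
…
step 4: (158, 15)  from 1·(137,13) + (21,2)
step 5: (295, 28)  from 1·(158,15) + (137,13)
→ (295, 28).  Check: 295²=87025, 111·28²=87024, difference 1.

295 28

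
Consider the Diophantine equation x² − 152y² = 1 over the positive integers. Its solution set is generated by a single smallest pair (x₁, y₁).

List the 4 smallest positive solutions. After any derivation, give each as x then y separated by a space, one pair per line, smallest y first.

37 3
2737 222
202501 16425
14982337 1215228

√152 → a₀=12, period (3,24); ℓ=2 even so k=1
a_0=12:  p_0=12·1+0=12,  q_0=12·0+1=1
a_1=3:  p_1=3·12+1=37,  q_1=3·1+0=3
fundamental: x₁=37, y₁=3  (since 1369 − 152·9 = 1)
n=2: (37,3)∘(37,3) = (37·37+152·3·3, 37·3+3·37) = (2737,222)
n=3: (2737,222)∘(37,3) = (37·2737+152·3·222, 37·222+3·2737) = (202501,16425)
n=4: (202501,16425)∘(37,3) = (37·202501+152·3·16425, 37·16425+3·202501) = (14982337,1215228)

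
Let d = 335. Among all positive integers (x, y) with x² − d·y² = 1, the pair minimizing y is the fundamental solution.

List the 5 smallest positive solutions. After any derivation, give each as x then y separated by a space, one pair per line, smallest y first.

√335 → a₀=18, period (3,3,3,36); ℓ=4 even so k=3
a_0=18:  p_0=18·1+0=18,  q_0=18·0+1=1
…
a_2=3:  p_2=3·55+18=183,  q_2=3·3+1=10
a_3=3:  p_3=3·183+55=604,  q_3=3·10+3=33
→ (604, 33).  Check: 604²=364816, 335·33²=364815, difference 1.
n=2: (604,33)∘(604,33) = (604·604+335·33·33, 604·33+33·604) = (729631,39864)
n=3: (729631,39864)∘(604,33) = (604·729631+335·33·39864, 604·39864+33·729631) = (881393644,48155679)
n=4: (881393644,48155679)∘(604,33) = (604·881393644+335·33·48155679, 604·48155679+33·881393644) = (1064722792321,58172020368)
n=5: (1064722792321,58172020368)∘(604,33) = (604·1064722792321+335·33·58172020368, 604·58172020368+33·1064722792321) = (1286184251730124,70271752448865)

604 33
729631 39864
881393644 48155679
1064722792321 58172020368
1286184251730124 70271752448865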